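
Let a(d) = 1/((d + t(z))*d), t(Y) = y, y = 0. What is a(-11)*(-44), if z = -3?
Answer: -4/11 ≈ -0.36364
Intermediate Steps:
t(Y) = 0
a(d) = d**(-2) (a(d) = 1/((d + 0)*d) = 1/(d*d) = d**(-2))
a(-11)*(-44) = -44/(-11)**2 = (1/121)*(-44) = -4/11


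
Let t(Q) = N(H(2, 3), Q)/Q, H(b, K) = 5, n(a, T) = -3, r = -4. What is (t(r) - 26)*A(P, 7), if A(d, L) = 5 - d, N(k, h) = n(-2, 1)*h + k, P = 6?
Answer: 121/4 ≈ 30.250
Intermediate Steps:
N(k, h) = k - 3*h (N(k, h) = -3*h + k = k - 3*h)
t(Q) = (5 - 3*Q)/Q
(t(r) - 26)*A(P, 7) = ((-3 + 5/(-4)) - 26)*(5 - 1*6) = ((-3 + 5*(-¼)) - 26)*(5 - 6) = ((-3 - 5/4) - 26)*(-1) = (-17/4 - 26)*(-1) = -121/4*(-1) = 121/4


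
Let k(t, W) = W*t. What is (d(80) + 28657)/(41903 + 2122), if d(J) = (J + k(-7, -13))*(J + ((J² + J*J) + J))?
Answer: 2244817/44025 ≈ 50.990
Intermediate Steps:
d(J) = (91 + J)*(2*J + 2*J²) (d(J) = (J - 13*(-7))*(J + ((J² + J*J) + J)) = (J + 91)*(J + ((J² + J²) + J)) = (91 + J)*(J + (2*J² + J)) = (91 + J)*(J + (J + 2*J²)) = (91 + J)*(2*J + 2*J²))
(d(80) + 28657)/(41903 + 2122) = (2*80*(91 + 80² + 92*80) + 28657)/(41903 + 2122) = (2*80*(91 + 6400 + 7360) + 28657)/44025 = (2*80*13851 + 28657)*(1/44025) = (2216160 + 28657)*(1/44025) = 2244817*(1/44025) = 2244817/44025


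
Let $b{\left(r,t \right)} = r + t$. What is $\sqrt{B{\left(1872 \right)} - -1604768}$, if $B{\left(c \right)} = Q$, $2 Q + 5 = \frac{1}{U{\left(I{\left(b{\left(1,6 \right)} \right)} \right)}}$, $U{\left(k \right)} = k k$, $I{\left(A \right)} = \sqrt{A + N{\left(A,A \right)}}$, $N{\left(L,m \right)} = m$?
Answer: $\frac{\sqrt{314534045}}{14} \approx 1266.8$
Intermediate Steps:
$I{\left(A \right)} = \sqrt{2} \sqrt{A}$ ($I{\left(A \right)} = \sqrt{A + A} = \sqrt{2 A} = \sqrt{2} \sqrt{A}$)
$U{\left(k \right)} = k^{2}$
$Q = - \frac{69}{28}$ ($Q = - \frac{5}{2} + \frac{1}{2 \left(\sqrt{2} \sqrt{1 + 6}\right)^{2}} = - \frac{5}{2} + \frac{1}{2 \left(\sqrt{2} \sqrt{7}\right)^{2}} = - \frac{5}{2} + \frac{1}{2 \left(\sqrt{14}\right)^{2}} = - \frac{5}{2} + \frac{1}{2 \cdot 14} = - \frac{5}{2} + \frac{1}{2} \cdot \frac{1}{14} = - \frac{5}{2} + \frac{1}{28} = - \frac{69}{28} \approx -2.4643$)
$B{\left(c \right)} = - \frac{69}{28}$
$\sqrt{B{\left(1872 \right)} - -1604768} = \sqrt{- \frac{69}{28} - -1604768} = \sqrt{- \frac{69}{28} + 1604768} = \sqrt{\frac{44933435}{28}} = \frac{\sqrt{314534045}}{14}$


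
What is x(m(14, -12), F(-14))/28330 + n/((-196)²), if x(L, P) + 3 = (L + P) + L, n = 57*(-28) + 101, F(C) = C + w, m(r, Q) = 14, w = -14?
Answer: -21234299/544162640 ≈ -0.039022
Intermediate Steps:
F(C) = -14 + C (F(C) = C - 14 = -14 + C)
n = -1495 (n = -1596 + 101 = -1495)
x(L, P) = -3 + P + 2*L (x(L, P) = -3 + ((L + P) + L) = -3 + (P + 2*L) = -3 + P + 2*L)
x(m(14, -12), F(-14))/28330 + n/((-196)²) = (-3 + (-14 - 14) + 2*14)/28330 - 1495/((-196)²) = (-3 - 28 + 28)*(1/28330) - 1495/38416 = -3*1/28330 - 1495*1/38416 = -3/28330 - 1495/38416 = -21234299/544162640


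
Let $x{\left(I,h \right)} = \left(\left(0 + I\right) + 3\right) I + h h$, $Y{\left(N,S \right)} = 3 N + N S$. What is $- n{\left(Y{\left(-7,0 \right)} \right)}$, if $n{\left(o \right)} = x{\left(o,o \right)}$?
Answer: $-819$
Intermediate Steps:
$x{\left(I,h \right)} = h^{2} + I \left(3 + I\right)$ ($x{\left(I,h \right)} = \left(I + 3\right) I + h^{2} = \left(3 + I\right) I + h^{2} = I \left(3 + I\right) + h^{2} = h^{2} + I \left(3 + I\right)$)
$n{\left(o \right)} = 2 o^{2} + 3 o$ ($n{\left(o \right)} = o^{2} + o^{2} + 3 o = 2 o^{2} + 3 o$)
$- n{\left(Y{\left(-7,0 \right)} \right)} = - - 7 \left(3 + 0\right) \left(3 + 2 \left(- 7 \left(3 + 0\right)\right)\right) = - \left(-7\right) 3 \left(3 + 2 \left(\left(-7\right) 3\right)\right) = - \left(-21\right) \left(3 + 2 \left(-21\right)\right) = - \left(-21\right) \left(3 - 42\right) = - \left(-21\right) \left(-39\right) = \left(-1\right) 819 = -819$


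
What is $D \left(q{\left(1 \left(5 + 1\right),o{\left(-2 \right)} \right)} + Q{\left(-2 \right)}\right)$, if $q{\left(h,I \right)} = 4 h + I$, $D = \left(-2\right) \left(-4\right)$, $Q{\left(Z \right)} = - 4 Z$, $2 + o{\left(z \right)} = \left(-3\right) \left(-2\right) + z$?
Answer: $272$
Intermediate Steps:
$o{\left(z \right)} = 4 + z$ ($o{\left(z \right)} = -2 + \left(\left(-3\right) \left(-2\right) + z\right) = -2 + \left(6 + z\right) = 4 + z$)
$D = 8$
$q{\left(h,I \right)} = I + 4 h$
$D \left(q{\left(1 \left(5 + 1\right),o{\left(-2 \right)} \right)} + Q{\left(-2 \right)}\right) = 8 \left(\left(\left(4 - 2\right) + 4 \cdot 1 \left(5 + 1\right)\right) - -8\right) = 8 \left(\left(2 + 4 \cdot 1 \cdot 6\right) + 8\right) = 8 \left(\left(2 + 4 \cdot 6\right) + 8\right) = 8 \left(\left(2 + 24\right) + 8\right) = 8 \left(26 + 8\right) = 8 \cdot 34 = 272$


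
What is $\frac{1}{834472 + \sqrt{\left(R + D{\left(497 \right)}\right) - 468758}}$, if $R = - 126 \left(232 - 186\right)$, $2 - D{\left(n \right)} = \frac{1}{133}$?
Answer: $\frac{110984776}{92613751113689} - \frac{i \sqrt{8394350461}}{92613751113689} \approx 1.1984 \cdot 10^{-6} - 9.8928 \cdot 10^{-10} i$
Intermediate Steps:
$D{\left(n \right)} = \frac{265}{133}$ ($D{\left(n \right)} = 2 - \frac{1}{133} = \frac{265}{133}$)
$R = -5796$ ($R = \left(-126\right) 46 = -5796$)
$\frac{1}{834472 + \sqrt{\left(R + D{\left(497 \right)}\right) - 468758}} = \frac{1}{834472 + \sqrt{\left(-5796 + \frac{265}{133}\right) - 468758}} = \frac{1}{834472 + \sqrt{- \frac{770603}{133} - 468758}} = \frac{1}{834472 + \sqrt{- \frac{63115417}{133}}} = \frac{1}{834472 + \frac{i \sqrt{8394350461}}{133}}$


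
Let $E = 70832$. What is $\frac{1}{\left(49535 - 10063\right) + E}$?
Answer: $\frac{1}{110304} \approx 9.0659 \cdot 10^{-6}$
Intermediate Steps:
$\frac{1}{\left(49535 - 10063\right) + E} = \frac{1}{\left(49535 - 10063\right) + 70832} = \frac{1}{39472 + 70832} = \frac{1}{110304}$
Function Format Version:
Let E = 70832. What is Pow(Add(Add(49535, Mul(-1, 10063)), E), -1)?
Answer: Rational(1, 110304) ≈ 9.0659e-6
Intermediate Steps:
Pow(Add(Add(49535, Mul(-1, 10063)), E), -1) = Pow(Add(Add(49535, Mul(-1, 10063)), 70832), -1) = Pow(Add(Add(49535, -10063), 70832), -1) = Pow(Add(39472, 70832), -1) = Pow(110304, -1) = Rational(1, 110304)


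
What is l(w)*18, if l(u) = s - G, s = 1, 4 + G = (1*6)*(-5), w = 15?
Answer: 630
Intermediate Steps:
G = -34 (G = -4 + (1*6)*(-5) = -4 + 6*(-5) = -4 - 30 = -34)
l(u) = 35 (l(u) = 1 - 1*(-34) = 1 + 34 = 35)
l(w)*18 = 35*18 = 630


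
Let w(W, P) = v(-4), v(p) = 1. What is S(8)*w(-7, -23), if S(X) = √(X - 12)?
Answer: 2*I ≈ 2.0*I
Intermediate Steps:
S(X) = √(-12 + X)
w(W, P) = 1
S(8)*w(-7, -23) = √(-12 + 8)*1 = √(-4)*1 = (2*I)*1 = 2*I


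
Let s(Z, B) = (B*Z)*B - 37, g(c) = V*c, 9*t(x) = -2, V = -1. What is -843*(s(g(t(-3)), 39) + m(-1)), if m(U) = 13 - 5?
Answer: -260487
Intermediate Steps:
m(U) = 8
t(x) = -2/9 (t(x) = (⅑)*(-2) = -2/9)
g(c) = -c
s(Z, B) = -37 + Z*B² (s(Z, B) = Z*B² - 37 = -37 + Z*B²)
-843*(s(g(t(-3)), 39) + m(-1)) = -843*((-37 - 1*(-2/9)*39²) + 8) = -843*((-37 + (2/9)*1521) + 8) = -843*((-37 + 338) + 8) = -843*(301 + 8) = -843*309 = -260487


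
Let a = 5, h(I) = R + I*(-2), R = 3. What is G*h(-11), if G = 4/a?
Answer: 20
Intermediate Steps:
h(I) = 3 - 2*I (h(I) = 3 + I*(-2) = 3 - 2*I)
G = ⅘ (G = 4/5 = 4*(⅕) = ⅘ ≈ 0.80000)
G*h(-11) = 4*(3 - 2*(-11))/5 = 4*(3 + 22)/5 = (⅘)*25 = 20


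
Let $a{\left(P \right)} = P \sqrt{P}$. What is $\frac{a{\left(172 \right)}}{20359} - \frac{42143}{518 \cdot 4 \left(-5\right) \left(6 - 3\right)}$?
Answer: $\frac{1139}{840} + \frac{344 \sqrt{43}}{20359} \approx 1.4668$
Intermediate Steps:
$a{\left(P \right)} = P^{\frac{3}{2}}$
$\frac{a{\left(172 \right)}}{20359} - \frac{42143}{518 \cdot 4 \left(-5\right) \left(6 - 3\right)} = \frac{172^{\frac{3}{2}}}{20359} - \frac{42143}{518 \cdot 4 \left(-5\right) \left(6 - 3\right)} = 344 \sqrt{43} \cdot \frac{1}{20359} - \frac{42143}{518 \left(- 20 \left(6 - 3\right)\right)} = \frac{344 \sqrt{43}}{20359} - \frac{42143}{518 \left(\left(-20\right) 3\right)} = \frac{344 \sqrt{43}}{20359} - \frac{42143}{518 \left(-60\right)} = \frac{344 \sqrt{43}}{20359} - \frac{42143}{-31080} = \frac{344 \sqrt{43}}{20359} - - \frac{1139}{840} = \frac{344 \sqrt{43}}{20359} + \frac{1139}{840} = \frac{1139}{840} + \frac{344 \sqrt{43}}{20359}$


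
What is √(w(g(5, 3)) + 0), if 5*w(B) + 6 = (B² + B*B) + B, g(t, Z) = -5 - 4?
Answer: 7*√15/5 ≈ 5.4222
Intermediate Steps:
g(t, Z) = -9
w(B) = -6/5 + B/5 + 2*B²/5 (w(B) = -6/5 + ((B² + B*B) + B)/5 = -6/5 + ((B² + B²) + B)/5 = -6/5 + (2*B² + B)/5 = -6/5 + (B + 2*B²)/5 = -6/5 + (B/5 + 2*B²/5) = -6/5 + B/5 + 2*B²/5)
√(w(g(5, 3)) + 0) = √((-6/5 + (⅕)*(-9) + (⅖)*(-9)²) + 0) = √((-6/5 - 9/5 + (⅖)*81) + 0) = √((-6/5 - 9/5 + 162/5) + 0) = √(147/5 + 0) = √(147/5) = 7*√15/5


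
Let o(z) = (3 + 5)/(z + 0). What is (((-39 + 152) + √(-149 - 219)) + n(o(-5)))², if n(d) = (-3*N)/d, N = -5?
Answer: 663689/64 + 829*I*√23 ≈ 10370.0 + 3975.7*I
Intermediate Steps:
o(z) = 8/z
n(d) = 15/d (n(d) = (-3*(-5))/d = 15/d)
(((-39 + 152) + √(-149 - 219)) + n(o(-5)))² = (((-39 + 152) + √(-149 - 219)) + 15/((8/(-5))))² = ((113 + √(-368)) + 15/((8*(-⅕))))² = ((113 + 4*I*√23) + 15/(-8/5))² = ((113 + 4*I*√23) + 15*(-5/8))² = ((113 + 4*I*√23) - 75/8)² = (829/8 + 4*I*√23)²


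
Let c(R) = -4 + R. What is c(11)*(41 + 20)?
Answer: 427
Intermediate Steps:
c(11)*(41 + 20) = (-4 + 11)*(41 + 20) = 7*61 = 427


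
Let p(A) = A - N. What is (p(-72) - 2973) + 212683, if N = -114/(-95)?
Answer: 1048184/5 ≈ 2.0964e+5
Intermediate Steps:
N = 6/5 (N = -114*(-1/95) = 6/5 ≈ 1.2000)
p(A) = -6/5 + A (p(A) = A - 1*6/5 = A - 6/5 = -6/5 + A)
(p(-72) - 2973) + 212683 = ((-6/5 - 72) - 2973) + 212683 = (-366/5 - 2973) + 212683 = -15231/5 + 212683 = 1048184/5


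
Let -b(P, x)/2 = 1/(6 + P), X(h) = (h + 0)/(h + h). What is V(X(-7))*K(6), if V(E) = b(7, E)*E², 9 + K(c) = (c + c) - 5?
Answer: 1/13 ≈ 0.076923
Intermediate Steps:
X(h) = ½ (X(h) = h/((2*h)) = h*(1/(2*h)) = ½)
b(P, x) = -2/(6 + P)
K(c) = -14 + 2*c (K(c) = -9 + ((c + c) - 5) = -9 + (2*c - 5) = -9 + (-5 + 2*c) = -14 + 2*c)
V(E) = -2*E²/13 (V(E) = (-2/(6 + 7))*E² = (-2/13)*E² = (-2*1/13)*E² = -2*E²/13)
V(X(-7))*K(6) = (-2*(½)²/13)*(-14 + 2*6) = (-2/13*¼)*(-14 + 12) = -1/26*(-2) = 1/13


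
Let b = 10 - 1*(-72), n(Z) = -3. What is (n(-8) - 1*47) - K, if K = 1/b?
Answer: -4101/82 ≈ -50.012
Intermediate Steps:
b = 82 (b = 10 + 72 = 82)
K = 1/82 ≈ 0.012195
(n(-8) - 1*47) - K = (-3 - 1*47) - 1*1/82 = (-3 - 47) - 1/82 = -50 - 1/82 = -4101/82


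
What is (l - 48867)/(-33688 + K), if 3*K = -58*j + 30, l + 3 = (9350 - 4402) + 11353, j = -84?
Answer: 32569/32054 ≈ 1.0161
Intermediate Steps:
l = 16298 (l = -3 + ((9350 - 4402) + 11353) = -3 + (4948 + 11353) = -3 + 16301 = 16298)
K = 1634 (K = (-58*(-84) + 30)/3 = (4872 + 30)/3 = (⅓)*4902 = 1634)
(l - 48867)/(-33688 + K) = (16298 - 48867)/(-33688 + 1634) = -32569/(-32054) = -32569*(-1/32054) = 32569/32054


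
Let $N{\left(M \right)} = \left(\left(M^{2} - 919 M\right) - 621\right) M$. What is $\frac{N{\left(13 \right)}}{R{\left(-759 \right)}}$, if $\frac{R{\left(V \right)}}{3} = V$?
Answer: $\frac{53729}{759} \approx 70.789$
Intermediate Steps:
$R{\left(V \right)} = 3 V$
$N{\left(M \right)} = M \left(-621 + M^{2} - 919 M\right)$ ($N{\left(M \right)} = \left(-621 + M^{2} - 919 M\right) M = M \left(-621 + M^{2} - 919 M\right)$)
$\frac{N{\left(13 \right)}}{R{\left(-759 \right)}} = \frac{13 \left(-621 + 13^{2} - 11947\right)}{3 \left(-759\right)} = \frac{13 \left(-621 + 169 - 11947\right)}{-2277} = 13 \left(-12399\right) \left(- \frac{1}{2277}\right) = \left(-161187\right) \left(- \frac{1}{2277}\right) = \frac{53729}{759}$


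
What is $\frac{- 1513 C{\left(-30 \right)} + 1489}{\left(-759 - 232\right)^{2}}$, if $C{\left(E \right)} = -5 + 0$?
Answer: $\frac{9054}{982081} \approx 0.0092192$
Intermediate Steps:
$C{\left(E \right)} = -5$
$\frac{- 1513 C{\left(-30 \right)} + 1489}{\left(-759 - 232\right)^{2}} = \frac{\left(-1513\right) \left(-5\right) + 1489}{\left(-759 - 232\right)^{2}} = \frac{7565 + 1489}{\left(-991\right)^{2}} = \frac{9054}{982081}$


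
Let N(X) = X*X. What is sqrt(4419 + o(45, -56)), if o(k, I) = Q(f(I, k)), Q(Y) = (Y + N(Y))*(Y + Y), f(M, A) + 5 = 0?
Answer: sqrt(4219) ≈ 64.954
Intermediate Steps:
f(M, A) = -5 (f(M, A) = -5 + 0 = -5)
N(X) = X**2
Q(Y) = 2*Y*(Y + Y**2) (Q(Y) = (Y + Y**2)*(Y + Y) = (Y + Y**2)*(2*Y) = 2*Y*(Y + Y**2))
o(k, I) = -200 (o(k, I) = 2*(-5)**2*(1 - 5) = 2*25*(-4) = -200)
sqrt(4419 + o(45, -56)) = sqrt(4419 - 200) = sqrt(4219)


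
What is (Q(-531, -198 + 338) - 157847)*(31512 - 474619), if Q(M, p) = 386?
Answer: 69772071327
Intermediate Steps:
(Q(-531, -198 + 338) - 157847)*(31512 - 474619) = (386 - 157847)*(31512 - 474619) = -157461*(-443107) = 69772071327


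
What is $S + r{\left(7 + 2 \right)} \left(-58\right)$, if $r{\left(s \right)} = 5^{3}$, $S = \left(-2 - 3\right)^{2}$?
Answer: $-7225$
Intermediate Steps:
$S = 25$ ($S = \left(-5\right)^{2} = 25$)
$r{\left(s \right)} = 125$
$S + r{\left(7 + 2 \right)} \left(-58\right) = 25 + 125 \left(-58\right) = 25 - 7250 = -7225$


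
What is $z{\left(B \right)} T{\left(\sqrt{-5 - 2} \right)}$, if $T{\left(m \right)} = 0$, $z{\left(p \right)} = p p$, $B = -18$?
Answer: $0$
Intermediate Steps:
$z{\left(p \right)} = p^{2}$
$z{\left(B \right)} T{\left(\sqrt{-5 - 2} \right)} = \left(-18\right)^{2} \cdot 0 = 324 \cdot 0 = 0$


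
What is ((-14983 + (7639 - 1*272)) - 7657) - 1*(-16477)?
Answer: 1204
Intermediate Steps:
((-14983 + (7639 - 1*272)) - 7657) - 1*(-16477) = ((-14983 + (7639 - 272)) - 7657) + 16477 = ((-14983 + 7367) - 7657) + 16477 = (-7616 - 7657) + 16477 = -15273 + 16477 = 1204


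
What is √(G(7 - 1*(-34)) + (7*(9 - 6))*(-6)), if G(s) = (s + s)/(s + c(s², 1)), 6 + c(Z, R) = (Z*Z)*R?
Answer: 13*I*√1488350991894/1412898 ≈ 11.225*I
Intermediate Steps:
c(Z, R) = -6 + R*Z² (c(Z, R) = -6 + (Z*Z)*R = -6 + Z²*R = -6 + R*Z²)
G(s) = 2*s/(-6 + s + s⁴) (G(s) = (s + s)/(s + (-6 + 1*(s²)²)) = (2*s)/(s + (-6 + 1*s⁴)) = (2*s)/(s + (-6 + s⁴)) = (2*s)/(-6 + s + s⁴) = 2*s/(-6 + s + s⁴))
√(G(7 - 1*(-34)) + (7*(9 - 6))*(-6)) = √(2*(7 - 1*(-34))/(-6 + (7 - 1*(-34)) + (7 - 1*(-34))⁴) + (7*(9 - 6))*(-6)) = √(2*(7 + 34)/(-6 + (7 + 34) + (7 + 34)⁴) + (7*3)*(-6)) = √(2*41/(-6 + 41 + 41⁴) + 21*(-6)) = √(2*41/(-6 + 41 + 2825761) - 126) = √(2*41/2825796 - 126) = √(2*41*(1/2825796) - 126) = √(41/1412898 - 126) = √(-178025107/1412898) = 13*I*√1488350991894/1412898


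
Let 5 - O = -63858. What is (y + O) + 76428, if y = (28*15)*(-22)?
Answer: 131051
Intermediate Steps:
O = 63863 (O = 5 - 1*(-63858) = 5 + 63858 = 63863)
y = -9240 (y = 420*(-22) = -9240)
(y + O) + 76428 = (-9240 + 63863) + 76428 = 54623 + 76428 = 131051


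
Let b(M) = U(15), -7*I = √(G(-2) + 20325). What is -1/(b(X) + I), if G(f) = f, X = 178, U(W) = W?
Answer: 735/9298 + 7*√20323/9298 ≈ 0.18637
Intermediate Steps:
I = -√20323/7 (I = -√(-2 + 20325)/7 = -√20323/7 ≈ -20.366)
b(M) = 15
-1/(b(X) + I) = -1/(15 - √20323/7)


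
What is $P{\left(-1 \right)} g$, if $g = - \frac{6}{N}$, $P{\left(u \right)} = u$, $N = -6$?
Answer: $-1$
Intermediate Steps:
$g = 1$ ($g = - \frac{6}{-6} = \left(-6\right) \left(- \frac{1}{6}\right) = 1$)
$P{\left(-1 \right)} g = \left(-1\right) 1 = -1$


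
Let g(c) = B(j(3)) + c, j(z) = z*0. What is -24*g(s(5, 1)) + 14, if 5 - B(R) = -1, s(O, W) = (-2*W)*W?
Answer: -82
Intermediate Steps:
s(O, W) = -2*W²
j(z) = 0
B(R) = 6 (B(R) = 5 - 1*(-1) = 5 + 1 = 6)
g(c) = 6 + c
-24*g(s(5, 1)) + 14 = -24*(6 - 2*1²) + 14 = -24*(6 - 2*1) + 14 = -24*(6 - 2) + 14 = -24*4 + 14 = -96 + 14 = -82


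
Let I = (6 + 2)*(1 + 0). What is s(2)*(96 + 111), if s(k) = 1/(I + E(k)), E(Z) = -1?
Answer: 207/7 ≈ 29.571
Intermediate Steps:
I = 8 (I = 8*1 = 8)
s(k) = 1/7 (s(k) = 1/(8 - 1) = 1/7)
s(2)*(96 + 111) = (96 + 111)/7 = (1/7)*207 = 207/7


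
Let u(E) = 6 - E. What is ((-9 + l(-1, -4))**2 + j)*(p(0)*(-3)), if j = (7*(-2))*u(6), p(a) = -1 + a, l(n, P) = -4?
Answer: 507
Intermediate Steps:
j = 0 (j = (7*(-2))*(6 - 1*6) = -14*(6 - 6) = -14*0 = 0)
((-9 + l(-1, -4))**2 + j)*(p(0)*(-3)) = ((-9 - 4)**2 + 0)*((-1 + 0)*(-3)) = ((-13)**2 + 0)*(-1*(-3)) = (169 + 0)*3 = 169*3 = 507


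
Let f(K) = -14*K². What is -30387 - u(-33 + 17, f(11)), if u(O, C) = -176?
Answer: -30211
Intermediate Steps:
-30387 - u(-33 + 17, f(11)) = -30387 - 1*(-176) = -30387 + 176 = -30211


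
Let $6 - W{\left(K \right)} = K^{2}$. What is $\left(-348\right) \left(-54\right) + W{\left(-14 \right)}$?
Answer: $18602$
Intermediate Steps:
$W{\left(K \right)} = 6 - K^{2}$
$\left(-348\right) \left(-54\right) + W{\left(-14 \right)} = \left(-348\right) \left(-54\right) + \left(6 - \left(-14\right)^{2}\right) = 18792 + \left(6 - 196\right) = 18792 - 190 = 18602$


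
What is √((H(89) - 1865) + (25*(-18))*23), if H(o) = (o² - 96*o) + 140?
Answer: I*√12698 ≈ 112.69*I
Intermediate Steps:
H(o) = 140 + o² - 96*o
√((H(89) - 1865) + (25*(-18))*23) = √(((140 + 89² - 96*89) - 1865) + (25*(-18))*23) = √(((140 + 7921 - 8544) - 1865) - 450*23) = √((-483 - 1865) - 10350) = √(-2348 - 10350) = √(-12698) = I*√12698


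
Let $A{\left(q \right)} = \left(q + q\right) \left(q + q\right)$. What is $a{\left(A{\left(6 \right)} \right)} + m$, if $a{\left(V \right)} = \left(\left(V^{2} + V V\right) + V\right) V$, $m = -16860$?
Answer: $5975844$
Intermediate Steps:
$A{\left(q \right)} = 4 q^{2}$ ($A{\left(q \right)} = 2 q 2 q = 4 q^{2}$)
$a{\left(V \right)} = V \left(V + 2 V^{2}\right)$ ($a{\left(V \right)} = \left(\left(V^{2} + V^{2}\right) + V\right) V = \left(2 V^{2} + V\right) V = \left(V + 2 V^{2}\right) V = V \left(V + 2 V^{2}\right)$)
$a{\left(A{\left(6 \right)} \right)} + m = \left(4 \cdot 6^{2}\right)^{2} \left(1 + 2 \cdot 4 \cdot 6^{2}\right) - 16860 = \left(4 \cdot 36\right)^{2} \left(1 + 2 \cdot 4 \cdot 36\right) - 16860 = 144^{2} \left(1 + 2 \cdot 144\right) - 16860 = 20736 \left(1 + 288\right) - 16860 = 20736 \cdot 289 - 16860 = 5992704 - 16860 = 5975844$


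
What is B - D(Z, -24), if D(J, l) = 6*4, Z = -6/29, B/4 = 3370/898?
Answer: -4036/449 ≈ -8.9889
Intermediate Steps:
B = 6740/449 (B = 4*(3370/898) = 4*(3370*(1/898)) = 4*(1685/449) = 6740/449 ≈ 15.011)
Z = -6/29 (Z = -6*1/29 = -6/29 ≈ -0.20690)
D(J, l) = 24
B - D(Z, -24) = 6740/449 - 1*24 = 6740/449 - 24 = -4036/449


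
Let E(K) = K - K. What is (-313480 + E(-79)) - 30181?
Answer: -343661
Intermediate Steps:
E(K) = 0
(-313480 + E(-79)) - 30181 = (-313480 + 0) - 30181 = -313480 - 30181 = -343661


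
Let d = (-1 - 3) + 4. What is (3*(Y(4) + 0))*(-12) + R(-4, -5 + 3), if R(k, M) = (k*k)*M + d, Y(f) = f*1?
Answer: -176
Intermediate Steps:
Y(f) = f
d = 0 (d = -4 + 4 = 0)
R(k, M) = M*k² (R(k, M) = (k*k)*M + 0 = k²*M + 0 = M*k² + 0 = M*k²)
(3*(Y(4) + 0))*(-12) + R(-4, -5 + 3) = (3*(4 + 0))*(-12) + (-5 + 3)*(-4)² = (3*4)*(-12) - 2*16 = 12*(-12) - 32 = -144 - 32 = -176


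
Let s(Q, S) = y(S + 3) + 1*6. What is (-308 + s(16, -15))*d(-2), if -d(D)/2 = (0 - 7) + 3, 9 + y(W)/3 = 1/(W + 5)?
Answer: -18448/7 ≈ -2635.4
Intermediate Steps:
y(W) = -27 + 3/(5 + W) (y(W) = -27 + 3/(W + 5) = -27 + 3/(5 + W))
d(D) = 8 (d(D) = -2*((0 - 7) + 3) = -2*(-7 + 3) = -2*(-4) = 8)
s(Q, S) = 6 + 3*(-71 - 9*S)/(8 + S) (s(Q, S) = 3*(-44 - 9*(S + 3))/(5 + (S + 3)) + 1*6 = 3*(-44 - 9*(3 + S))/(5 + (3 + S)) + 6 = 3*(-44 + (-27 - 9*S))/(8 + S) + 6 = 3*(-71 - 9*S)/(8 + S) + 6 = 6 + 3*(-71 - 9*S)/(8 + S))
(-308 + s(16, -15))*d(-2) = (-308 + 3*(-55 - 7*(-15))/(8 - 15))*8 = (-308 + 3*(-55 + 105)/(-7))*8 = (-308 + 3*(-⅐)*50)*8 = (-308 - 150/7)*8 = -2306/7*8 = -18448/7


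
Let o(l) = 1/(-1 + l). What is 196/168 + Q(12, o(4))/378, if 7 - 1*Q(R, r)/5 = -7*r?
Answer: 209/162 ≈ 1.2901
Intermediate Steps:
Q(R, r) = 35 + 35*r (Q(R, r) = 35 - (-35)*r = 35 + 35*r)
196/168 + Q(12, o(4))/378 = 196/168 + (35 + 35/(-1 + 4))/378 = 196*(1/168) + (35 + 35/3)*(1/378) = 7/6 + (35 + 35*(1/3))*(1/378) = 7/6 + (35 + 35/3)*(1/378) = 7/6 + (140/3)*(1/378) = 7/6 + 10/81 = 209/162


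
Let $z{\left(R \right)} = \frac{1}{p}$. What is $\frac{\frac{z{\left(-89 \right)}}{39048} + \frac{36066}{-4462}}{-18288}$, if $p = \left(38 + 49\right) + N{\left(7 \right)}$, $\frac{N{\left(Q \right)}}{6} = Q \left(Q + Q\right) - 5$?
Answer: $\frac{454178414449}{1027600466186880} \approx 0.00044198$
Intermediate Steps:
$N{\left(Q \right)} = -30 + 12 Q^{2}$ ($N{\left(Q \right)} = 6 \left(Q \left(Q + Q\right) - 5\right) = 6 \left(Q 2 Q - 5\right) = 6 \left(2 Q^{2} - 5\right) = 6 \left(-5 + 2 Q^{2}\right) = -30 + 12 Q^{2}$)
$p = 645$ ($p = \left(38 + 49\right) - \left(30 - 12 \cdot 7^{2}\right) = 87 + \left(-30 + 12 \cdot 49\right) = 87 + \left(-30 + 588\right) = 87 + 558 = 645$)
$z{\left(R \right)} = \frac{1}{645}$
$\frac{\frac{z{\left(-89 \right)}}{39048} + \frac{36066}{-4462}}{-18288} = \frac{\frac{1}{645 \cdot 39048} + \frac{36066}{-4462}}{-18288} = \left(\frac{1}{645} \cdot \frac{1}{39048} + 36066 \left(- \frac{1}{4462}\right)\right) \left(- \frac{1}{18288}\right) = \left(\frac{1}{25185960} - \frac{18033}{2231}\right) \left(- \frac{1}{18288}\right) = \left(- \frac{454178414449}{56189876760}\right) \left(- \frac{1}{18288}\right) = \frac{454178414449}{1027600466186880}$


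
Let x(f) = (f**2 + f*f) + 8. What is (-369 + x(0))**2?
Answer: 130321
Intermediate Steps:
x(f) = 8 + 2*f**2 (x(f) = (f**2 + f**2) + 8 = 2*f**2 + 8 = 8 + 2*f**2)
(-369 + x(0))**2 = (-369 + (8 + 2*0**2))**2 = (-369 + (8 + 2*0))**2 = (-369 + (8 + 0))**2 = (-369 + 8)**2 = (-361)**2 = 130321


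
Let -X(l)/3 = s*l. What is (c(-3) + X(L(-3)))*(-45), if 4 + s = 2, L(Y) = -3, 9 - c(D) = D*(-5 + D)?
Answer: 1485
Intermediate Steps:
c(D) = 9 - D*(-5 + D)
s = -2 (s = -4 + 2 = -2)
X(l) = 6*l (X(l) = -(-6)*l = 6*l)
(c(-3) + X(L(-3)))*(-45) = ((9 - 1*(-3)**2 + 5*(-3)) + 6*(-3))*(-45) = ((9 - 1*9 - 15) - 18)*(-45) = ((9 - 9 - 15) - 18)*(-45) = (-15 - 18)*(-45) = -33*(-45) = 1485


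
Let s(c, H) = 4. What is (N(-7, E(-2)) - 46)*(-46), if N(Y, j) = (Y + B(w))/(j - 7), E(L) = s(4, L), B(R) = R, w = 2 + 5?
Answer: 2116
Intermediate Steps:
w = 7
E(L) = 4
N(Y, j) = (7 + Y)/(-7 + j) (N(Y, j) = (Y + 7)/(j - 7) = (7 + Y)/(-7 + j))
(N(-7, E(-2)) - 46)*(-46) = ((7 - 7)/(-7 + 4) - 46)*(-46) = (0/(-3) - 46)*(-46) = (-⅓*0 - 46)*(-46) = (0 - 46)*(-46) = -46*(-46) = 2116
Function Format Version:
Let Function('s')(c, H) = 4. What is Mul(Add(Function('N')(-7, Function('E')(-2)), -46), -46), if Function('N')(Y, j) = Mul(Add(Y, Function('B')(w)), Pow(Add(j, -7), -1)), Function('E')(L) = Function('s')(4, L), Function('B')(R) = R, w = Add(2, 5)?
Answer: 2116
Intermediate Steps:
w = 7
Function('E')(L) = 4
Function('N')(Y, j) = Mul(Pow(Add(-7, j), -1), Add(7, Y)) (Function('N')(Y, j) = Mul(Add(Y, 7), Pow(Add(j, -7), -1)) = Mul(Add(7, Y), Pow(Add(-7, j), -1)) = Mul(Pow(Add(-7, j), -1), Add(7, Y)))
Mul(Add(Function('N')(-7, Function('E')(-2)), -46), -46) = Mul(Add(Mul(Pow(Add(-7, 4), -1), Add(7, -7)), -46), -46) = Mul(Add(Mul(Pow(-3, -1), 0), -46), -46) = Mul(Add(Mul(Rational(-1, 3), 0), -46), -46) = Mul(Add(0, -46), -46) = Mul(-46, -46) = 2116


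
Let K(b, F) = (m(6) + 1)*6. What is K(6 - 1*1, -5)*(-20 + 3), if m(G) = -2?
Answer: 102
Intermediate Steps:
K(b, F) = -6 (K(b, F) = (-2 + 1)*6 = -1*6 = -6)
K(6 - 1*1, -5)*(-20 + 3) = -6*(-20 + 3) = -6*(-17) = 102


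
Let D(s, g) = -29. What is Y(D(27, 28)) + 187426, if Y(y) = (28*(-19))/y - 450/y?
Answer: 5436336/29 ≈ 1.8746e+5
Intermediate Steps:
Y(y) = -982/y (Y(y) = -532/y - 450/y = -982/y)
Y(D(27, 28)) + 187426 = -982/(-29) + 187426 = -982*(-1/29) + 187426 = 982/29 + 187426 = 5436336/29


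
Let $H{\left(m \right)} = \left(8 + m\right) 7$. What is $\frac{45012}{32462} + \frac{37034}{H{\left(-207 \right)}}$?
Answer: $- \frac{569747996}{22609783} \approx -25.199$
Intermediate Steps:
$H{\left(m \right)} = 56 + 7 m$
$\frac{45012}{32462} + \frac{37034}{H{\left(-207 \right)}} = \frac{45012}{32462} + \frac{37034}{56 + 7 \left(-207\right)} = 45012 \cdot \frac{1}{32462} + \frac{37034}{56 - 1449} = \frac{22506}{16231} + \frac{37034}{-1393} = \frac{22506}{16231} + 37034 \left(- \frac{1}{1393}\right) = \frac{22506}{16231} - \frac{37034}{1393} = - \frac{569747996}{22609783}$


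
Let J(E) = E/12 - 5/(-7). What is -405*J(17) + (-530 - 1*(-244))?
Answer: -32173/28 ≈ -1149.0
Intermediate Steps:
J(E) = 5/7 + E/12 (J(E) = E*(1/12) - 5*(-1/7) = E/12 + 5/7 = 5/7 + E/12)
-405*J(17) + (-530 - 1*(-244)) = -405*(5/7 + (1/12)*17) + (-530 - 1*(-244)) = -405*(5/7 + 17/12) + (-530 + 244) = -405*179/84 - 286 = -24165/28 - 286 = -32173/28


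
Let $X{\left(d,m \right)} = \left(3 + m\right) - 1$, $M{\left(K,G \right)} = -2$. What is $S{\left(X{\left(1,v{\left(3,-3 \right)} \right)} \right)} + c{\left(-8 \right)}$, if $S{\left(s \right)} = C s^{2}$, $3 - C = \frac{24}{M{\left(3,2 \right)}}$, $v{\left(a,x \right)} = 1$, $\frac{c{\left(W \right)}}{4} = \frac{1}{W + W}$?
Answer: $\frac{539}{4} \approx 134.75$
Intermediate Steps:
$c{\left(W \right)} = \frac{2}{W}$ ($c{\left(W \right)} = \frac{4}{W + W} = \frac{4}{2 W} = 4 \frac{1}{2 W} = \frac{2}{W}$)
$C = 15$ ($C = 3 - \frac{24}{-2} = 3 - 24 \left(- \frac{1}{2}\right) = 3 - -12 = 3 + 12 = 15$)
$X{\left(d,m \right)} = 2 + m$
$S{\left(s \right)} = 15 s^{2}$
$S{\left(X{\left(1,v{\left(3,-3 \right)} \right)} \right)} + c{\left(-8 \right)} = 15 \left(2 + 1\right)^{2} + \frac{2}{-8} = 15 \cdot 3^{2} + 2 \left(- \frac{1}{8}\right) = 15 \cdot 9 - \frac{1}{4} = 135 - \frac{1}{4} = \frac{539}{4}$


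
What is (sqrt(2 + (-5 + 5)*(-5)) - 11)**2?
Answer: (11 - sqrt(2))**2 ≈ 91.887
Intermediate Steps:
(sqrt(2 + (-5 + 5)*(-5)) - 11)**2 = (sqrt(2 + 0*(-5)) - 11)**2 = (sqrt(2 + 0) - 11)**2 = (sqrt(2) - 11)**2 = (-11 + sqrt(2))**2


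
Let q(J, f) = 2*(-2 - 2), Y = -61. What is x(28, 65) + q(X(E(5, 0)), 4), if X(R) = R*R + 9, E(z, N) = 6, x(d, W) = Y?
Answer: -69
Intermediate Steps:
x(d, W) = -61
X(R) = 9 + R² (X(R) = R² + 9 = 9 + R²)
q(J, f) = -8 (q(J, f) = 2*(-4) = -8)
x(28, 65) + q(X(E(5, 0)), 4) = -61 - 8 = -69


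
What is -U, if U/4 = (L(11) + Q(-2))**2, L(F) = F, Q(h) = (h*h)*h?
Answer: -36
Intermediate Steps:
Q(h) = h**3 (Q(h) = h**2*h = h**3)
U = 36 (U = 4*(11 + (-2)**3)**2 = 4*(11 - 8)**2 = 4*3**2 = 4*9 = 36)
-U = -1*36 = -36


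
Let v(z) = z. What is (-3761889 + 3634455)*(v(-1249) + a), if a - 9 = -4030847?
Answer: 513824974758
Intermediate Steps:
a = -4030838 (a = 9 - 4030847 = -4030838)
(-3761889 + 3634455)*(v(-1249) + a) = (-3761889 + 3634455)*(-1249 - 4030838) = -127434*(-4032087) = 513824974758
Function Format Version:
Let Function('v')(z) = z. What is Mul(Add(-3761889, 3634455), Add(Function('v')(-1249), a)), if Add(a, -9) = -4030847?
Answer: 513824974758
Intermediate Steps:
a = -4030838 (a = Add(9, -4030847) = -4030838)
Mul(Add(-3761889, 3634455), Add(Function('v')(-1249), a)) = Mul(Add(-3761889, 3634455), Add(-1249, -4030838)) = Mul(-127434, -4032087) = 513824974758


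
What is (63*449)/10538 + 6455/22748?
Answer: 32340703/10896292 ≈ 2.9680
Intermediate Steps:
(63*449)/10538 + 6455/22748 = 28287*(1/10538) + 6455*(1/22748) = 28287/10538 + 6455/22748 = 32340703/10896292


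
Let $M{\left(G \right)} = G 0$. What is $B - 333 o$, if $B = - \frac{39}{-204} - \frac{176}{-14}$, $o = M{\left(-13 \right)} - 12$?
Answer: $\frac{1908171}{476} \approx 4008.8$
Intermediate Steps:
$M{\left(G \right)} = 0$
$o = -12$ ($o = 0 - 12 = -12$)
$B = \frac{6075}{476}$ ($B = \left(-39\right) \left(- \frac{1}{204}\right) - - \frac{88}{7} = \frac{13}{68} + \frac{88}{7} = \frac{6075}{476} \approx 12.763$)
$B - 333 o = \frac{6075}{476} - -3996 = \frac{6075}{476} + 3996 = \frac{1908171}{476}$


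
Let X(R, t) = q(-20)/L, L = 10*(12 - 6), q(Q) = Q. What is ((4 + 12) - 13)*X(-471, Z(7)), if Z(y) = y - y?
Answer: -1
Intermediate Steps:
Z(y) = 0
L = 60 (L = 10*6 = 60)
X(R, t) = -⅓ (X(R, t) = -20/60 = -20*1/60 = -⅓)
((4 + 12) - 13)*X(-471, Z(7)) = ((4 + 12) - 13)*(-⅓) = (16 - 13)*(-⅓) = 3*(-⅓) = -1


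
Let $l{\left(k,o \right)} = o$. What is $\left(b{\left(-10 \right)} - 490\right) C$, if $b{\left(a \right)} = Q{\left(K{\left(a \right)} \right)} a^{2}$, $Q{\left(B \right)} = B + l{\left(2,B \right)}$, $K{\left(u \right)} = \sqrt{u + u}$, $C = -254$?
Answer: $124460 - 101600 i \sqrt{5} \approx 1.2446 \cdot 10^{5} - 2.2718 \cdot 10^{5} i$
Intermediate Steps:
$K{\left(u \right)} = \sqrt{2} \sqrt{u}$ ($K{\left(u \right)} = \sqrt{2 u} = \sqrt{2} \sqrt{u}$)
$Q{\left(B \right)} = 2 B$ ($Q{\left(B \right)} = B + B = 2 B$)
$b{\left(a \right)} = 2 \sqrt{2} a^{\frac{5}{2}}$ ($b{\left(a \right)} = 2 \sqrt{2} \sqrt{a} a^{2} = 2 \sqrt{2} a^{\frac{5}{2}}$)
$\left(b{\left(-10 \right)} - 490\right) C = \left(2 \sqrt{2} \left(-10\right)^{\frac{5}{2}} - 490\right) \left(-254\right) = \left(2 \sqrt{2} \cdot 100 i \sqrt{10} - 490\right) \left(-254\right) = \left(400 i \sqrt{5} - 490\right) \left(-254\right) = \left(-490 + 400 i \sqrt{5}\right) \left(-254\right) = 124460 - 101600 i \sqrt{5}$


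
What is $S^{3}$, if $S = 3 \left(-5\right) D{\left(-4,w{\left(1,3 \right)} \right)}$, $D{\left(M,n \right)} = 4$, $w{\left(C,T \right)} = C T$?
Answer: $-216000$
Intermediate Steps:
$S = -60$ ($S = 3 \left(-5\right) 4 = \left(-15\right) 4 = -60$)
$S^{3} = \left(-60\right)^{3} = -216000$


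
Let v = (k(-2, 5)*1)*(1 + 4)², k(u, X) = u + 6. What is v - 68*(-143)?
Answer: 9824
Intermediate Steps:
k(u, X) = 6 + u
v = 100 (v = ((6 - 2)*1)*(1 + 4)² = (4*1)*5² = 4*25 = 100)
v - 68*(-143) = 100 - 68*(-143) = 100 + 9724 = 9824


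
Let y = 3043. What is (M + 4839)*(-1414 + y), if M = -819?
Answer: 6548580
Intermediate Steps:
(M + 4839)*(-1414 + y) = (-819 + 4839)*(-1414 + 3043) = 4020*1629 = 6548580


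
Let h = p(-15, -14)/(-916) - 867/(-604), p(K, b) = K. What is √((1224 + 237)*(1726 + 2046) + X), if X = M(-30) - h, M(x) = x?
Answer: 12*√45759554594561/34579 ≈ 2347.5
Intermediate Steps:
h = 50202/34579 (h = -15/(-916) - 867/(-604) = -15*(-1/916) - 867*(-1/604) = 15/916 + 867/604 = 50202/34579 ≈ 1.4518)
X = -1087572/34579 (X = -30 - 1*50202/34579 = -30 - 50202/34579 = -1087572/34579 ≈ -31.452)
√((1224 + 237)*(1726 + 2046) + X) = √((1224 + 237)*(1726 + 2046) - 1087572/34579) = √(1461*3772 - 1087572/34579) = √(5510892 - 1087572/34579) = √(190560046896/34579) = 12*√45759554594561/34579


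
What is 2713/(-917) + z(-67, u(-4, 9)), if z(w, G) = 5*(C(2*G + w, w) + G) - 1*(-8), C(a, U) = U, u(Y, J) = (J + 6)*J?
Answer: 316403/917 ≈ 345.04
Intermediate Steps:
u(Y, J) = J*(6 + J) (u(Y, J) = (6 + J)*J = J*(6 + J))
z(w, G) = 8 + 5*G + 5*w (z(w, G) = 5*(w + G) - 1*(-8) = 5*(G + w) + 8 = (5*G + 5*w) + 8 = 8 + 5*G + 5*w)
2713/(-917) + z(-67, u(-4, 9)) = 2713/(-917) + (8 + 5*(9*(6 + 9)) + 5*(-67)) = 2713*(-1/917) + (8 + 5*(9*15) - 335) = -2713/917 + (8 + 5*135 - 335) = -2713/917 + (8 + 675 - 335) = -2713/917 + 348 = 316403/917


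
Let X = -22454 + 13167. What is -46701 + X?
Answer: -55988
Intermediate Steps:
X = -9287
-46701 + X = -46701 - 9287 = -55988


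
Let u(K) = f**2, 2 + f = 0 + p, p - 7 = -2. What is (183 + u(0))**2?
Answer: 36864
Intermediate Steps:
p = 5 (p = 7 - 2 = 5)
f = 3 (f = -2 + (0 + 5) = -2 + 5 = 3)
u(K) = 9 (u(K) = 3**2 = 9)
(183 + u(0))**2 = (183 + 9)**2 = 192**2 = 36864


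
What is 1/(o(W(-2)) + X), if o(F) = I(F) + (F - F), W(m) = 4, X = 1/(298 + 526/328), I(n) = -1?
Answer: -49135/48971 ≈ -1.0033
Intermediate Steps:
X = 164/49135 (X = 1/(298 + 526*(1/328)) = 1/(298 + 263/164) = 1/(49135/164) = 164/49135 ≈ 0.0033377)
o(F) = -1 (o(F) = -1 + (F - F) = -1 + 0 = -1)
1/(o(W(-2)) + X) = 1/(-1 + 164/49135) = 1/(-48971/49135) = -49135/48971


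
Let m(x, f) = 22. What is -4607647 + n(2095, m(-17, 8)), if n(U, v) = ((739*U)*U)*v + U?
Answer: 71352162898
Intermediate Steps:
n(U, v) = U + 739*v*U² (n(U, v) = (739*U²)*v + U = 739*v*U² + U = U + 739*v*U²)
-4607647 + n(2095, m(-17, 8)) = -4607647 + 2095*(1 + 739*2095*22) = -4607647 + 2095*(1 + 34060510) = -4607647 + 2095*34060511 = -4607647 + 71356770545 = 71352162898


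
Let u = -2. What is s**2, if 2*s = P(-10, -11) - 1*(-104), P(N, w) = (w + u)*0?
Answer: 2704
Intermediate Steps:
P(N, w) = 0 (P(N, w) = (w - 2)*0 = (-2 + w)*0 = 0)
s = 52 (s = (0 - 1*(-104))/2 = (0 + 104)/2 = (1/2)*104 = 52)
s**2 = 52**2 = 2704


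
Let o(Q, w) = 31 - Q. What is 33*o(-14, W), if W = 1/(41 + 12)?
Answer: 1485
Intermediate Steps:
W = 1/53 ≈ 0.018868
33*o(-14, W) = 33*(31 - 1*(-14)) = 33*(31 + 14) = 33*45 = 1485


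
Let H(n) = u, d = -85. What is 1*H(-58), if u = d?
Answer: -85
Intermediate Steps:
u = -85
H(n) = -85
1*H(-58) = 1*(-85) = -85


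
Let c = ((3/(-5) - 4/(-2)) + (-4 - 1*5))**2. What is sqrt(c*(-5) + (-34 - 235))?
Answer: I*sqrt(13945)/5 ≈ 23.618*I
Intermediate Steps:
c = 1444/25 (c = ((3*(-1/5) - 4*(-1/2)) + (-4 - 5))**2 = ((-3/5 + 2) - 9)**2 = (7/5 - 9)**2 = (-38/5)**2 = 1444/25 ≈ 57.760)
sqrt(c*(-5) + (-34 - 235)) = sqrt((1444/25)*(-5) + (-34 - 235)) = sqrt(-1444/5 - 269) = sqrt(-2789/5) = I*sqrt(13945)/5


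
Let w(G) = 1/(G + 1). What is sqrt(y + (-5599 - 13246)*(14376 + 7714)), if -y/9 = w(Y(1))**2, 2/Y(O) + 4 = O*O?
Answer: I*sqrt(416286131) ≈ 20403.0*I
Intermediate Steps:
Y(O) = 2/(-4 + O**2) (Y(O) = 2/(-4 + O*O) = 2/(-4 + O**2))
w(G) = 1/(1 + G)
y = -81 (y = -9/(1 + 2/(-4 + 1**2))**2 = -9/(1 + 2/(-4 + 1))**2 = -9/(1 + 2/(-3))**2 = -9/(1 + 2*(-1/3))**2 = -9/(1 - 2/3)**2 = -9*(1/(1/3))**2 = -9*3**2 = -9*9 = -81)
sqrt(y + (-5599 - 13246)*(14376 + 7714)) = sqrt(-81 + (-5599 - 13246)*(14376 + 7714)) = sqrt(-81 - 18845*22090) = sqrt(-81 - 416286050) = sqrt(-416286131) = I*sqrt(416286131)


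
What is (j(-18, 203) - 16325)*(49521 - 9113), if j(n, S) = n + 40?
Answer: -658771624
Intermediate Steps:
j(n, S) = 40 + n
(j(-18, 203) - 16325)*(49521 - 9113) = ((40 - 18) - 16325)*(49521 - 9113) = (22 - 16325)*40408 = -16303*40408 = -658771624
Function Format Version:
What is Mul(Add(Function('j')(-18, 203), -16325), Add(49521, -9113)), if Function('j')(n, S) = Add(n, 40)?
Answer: -658771624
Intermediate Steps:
Function('j')(n, S) = Add(40, n)
Mul(Add(Function('j')(-18, 203), -16325), Add(49521, -9113)) = Mul(Add(Add(40, -18), -16325), Add(49521, -9113)) = Mul(Add(22, -16325), 40408) = Mul(-16303, 40408) = -658771624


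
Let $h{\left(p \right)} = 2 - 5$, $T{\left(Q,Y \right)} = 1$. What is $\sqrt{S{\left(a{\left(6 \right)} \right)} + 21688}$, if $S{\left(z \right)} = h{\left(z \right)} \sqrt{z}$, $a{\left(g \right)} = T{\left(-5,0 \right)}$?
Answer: $\sqrt{21685} \approx 147.26$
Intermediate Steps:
$h{\left(p \right)} = -3$
$a{\left(g \right)} = 1$
$S{\left(z \right)} = - 3 \sqrt{z}$
$\sqrt{S{\left(a{\left(6 \right)} \right)} + 21688} = \sqrt{- 3 \sqrt{1} + 21688} = \sqrt{\left(-3\right) 1 + 21688} = \sqrt{-3 + 21688} = \sqrt{21685}$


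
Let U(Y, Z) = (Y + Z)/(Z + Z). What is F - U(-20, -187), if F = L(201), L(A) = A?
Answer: 74967/374 ≈ 200.45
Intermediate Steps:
F = 201
U(Y, Z) = (Y + Z)/(2*Z) (U(Y, Z) = (Y + Z)/((2*Z)) = (Y + Z)*(1/(2*Z)) = (Y + Z)/(2*Z))
F - U(-20, -187) = 201 - (-20 - 187)/(2*(-187)) = 201 - (-1)*(-207)/(2*187) = 201 - 1*207/374 = 201 - 207/374 = 74967/374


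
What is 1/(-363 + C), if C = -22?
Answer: -1/385 ≈ -0.0025974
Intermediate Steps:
1/(-363 + C) = 1/(-363 - 22) = 1/(-385) = -1/385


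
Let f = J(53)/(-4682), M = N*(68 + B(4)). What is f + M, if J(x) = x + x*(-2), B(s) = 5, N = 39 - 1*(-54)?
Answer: 31786151/4682 ≈ 6789.0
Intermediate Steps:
N = 93 (N = 39 + 54 = 93)
J(x) = -x (J(x) = x - 2*x = -x)
M = 6789 (M = 93*(68 + 5) = 93*73 = 6789)
f = 53/4682 (f = -1*53/(-4682) = -53*(-1/4682) = 53/4682 ≈ 0.011320)
f + M = 53/4682 + 6789 = 31786151/4682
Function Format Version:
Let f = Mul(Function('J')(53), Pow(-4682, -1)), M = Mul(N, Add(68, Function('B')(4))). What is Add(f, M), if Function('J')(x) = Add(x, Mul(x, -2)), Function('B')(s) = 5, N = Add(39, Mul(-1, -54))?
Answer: Rational(31786151, 4682) ≈ 6789.0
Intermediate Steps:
N = 93 (N = Add(39, 54) = 93)
Function('J')(x) = Mul(-1, x) (Function('J')(x) = Add(x, Mul(-2, x)) = Mul(-1, x))
M = 6789 (M = Mul(93, Add(68, 5)) = Mul(93, 73) = 6789)
f = Rational(53, 4682) (f = Mul(Mul(-1, 53), Pow(-4682, -1)) = Mul(-53, Rational(-1, 4682)) = Rational(53, 4682) ≈ 0.011320)
Add(f, M) = Add(Rational(53, 4682), 6789) = Rational(31786151, 4682)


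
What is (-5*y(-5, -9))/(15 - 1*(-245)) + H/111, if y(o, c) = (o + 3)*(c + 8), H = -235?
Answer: -6221/2886 ≈ -2.1556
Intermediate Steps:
y(o, c) = (3 + o)*(8 + c)
(-5*y(-5, -9))/(15 - 1*(-245)) + H/111 = (-5*(24 + 3*(-9) + 8*(-5) - 9*(-5)))/(15 - 1*(-245)) - 235/111 = (-5*(24 - 27 - 40 + 45))/(15 + 245) - 235*1/111 = -5*2/260 - 235/111 = -10*1/260 - 235/111 = -1/26 - 235/111 = -6221/2886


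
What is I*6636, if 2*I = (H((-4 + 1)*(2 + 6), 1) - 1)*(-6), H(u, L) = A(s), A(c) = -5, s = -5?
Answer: 119448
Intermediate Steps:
H(u, L) = -5
I = 18 (I = ((-5 - 1)*(-6))/2 = (-6*(-6))/2 = (½)*36 = 18)
I*6636 = 18*6636 = 119448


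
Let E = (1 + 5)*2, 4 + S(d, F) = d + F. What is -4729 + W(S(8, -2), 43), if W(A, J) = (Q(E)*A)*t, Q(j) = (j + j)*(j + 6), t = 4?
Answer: -1273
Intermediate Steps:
S(d, F) = -4 + F + d (S(d, F) = -4 + (d + F) = -4 + (F + d) = -4 + F + d)
E = 12 (E = 6*2 = 12)
Q(j) = 2*j*(6 + j) (Q(j) = (2*j)*(6 + j) = 2*j*(6 + j))
W(A, J) = 1728*A (W(A, J) = ((2*12*(6 + 12))*A)*4 = ((2*12*18)*A)*4 = (432*A)*4 = 1728*A)
-4729 + W(S(8, -2), 43) = -4729 + 1728*(-4 - 2 + 8) = -4729 + 1728*2 = -4729 + 3456 = -1273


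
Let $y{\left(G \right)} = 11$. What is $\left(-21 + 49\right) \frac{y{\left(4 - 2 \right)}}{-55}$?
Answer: $- \frac{28}{5} \approx -5.6$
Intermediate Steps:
$\left(-21 + 49\right) \frac{y{\left(4 - 2 \right)}}{-55} = \left(-21 + 49\right) \frac{11}{-55} = 28 \cdot 11 \left(- \frac{1}{55}\right) = 28 \left(- \frac{1}{5}\right) = - \frac{28}{5}$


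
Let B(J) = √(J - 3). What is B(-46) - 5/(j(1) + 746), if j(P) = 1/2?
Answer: -10/1493 + 7*I ≈ -0.0066979 + 7.0*I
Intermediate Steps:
j(P) = ½
B(J) = √(-3 + J)
B(-46) - 5/(j(1) + 746) = √(-3 - 46) - 5/(½ + 746) = √(-49) - 5/1493/2 = 7*I - 5*2/1493 = 7*I - 1*10/1493 = 7*I - 10/1493 = -10/1493 + 7*I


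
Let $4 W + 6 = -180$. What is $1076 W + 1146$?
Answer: $-48888$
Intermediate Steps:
$W = - \frac{93}{2}$ ($W = - \frac{3}{2} + \frac{1}{4} \left(-180\right) = - \frac{3}{2} - 45 = - \frac{93}{2} \approx -46.5$)
$1076 W + 1146 = 1076 \left(- \frac{93}{2}\right) + 1146 = -50034 + 1146 = -48888$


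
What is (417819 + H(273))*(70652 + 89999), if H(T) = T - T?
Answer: 67123040169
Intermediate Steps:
H(T) = 0
(417819 + H(273))*(70652 + 89999) = (417819 + 0)*(70652 + 89999) = 417819*160651 = 67123040169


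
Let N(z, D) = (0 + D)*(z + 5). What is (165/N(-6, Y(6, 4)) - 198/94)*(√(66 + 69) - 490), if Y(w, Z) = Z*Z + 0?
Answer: 2288055/376 - 28017*√15/752 ≈ 5941.0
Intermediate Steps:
Y(w, Z) = Z² (Y(w, Z) = Z² + 0 = Z²)
N(z, D) = D*(5 + z)
(165/N(-6, Y(6, 4)) - 198/94)*(√(66 + 69) - 490) = (165/((4²*(5 - 6))) - 198/94)*(√(66 + 69) - 490) = (165/((16*(-1))) - 198*1/94)*(√135 - 490) = (165/(-16) - 99/47)*(3*√15 - 490) = (165*(-1/16) - 99/47)*(-490 + 3*√15) = (-165/16 - 99/47)*(-490 + 3*√15) = -9339*(-490 + 3*√15)/752 = 2288055/376 - 28017*√15/752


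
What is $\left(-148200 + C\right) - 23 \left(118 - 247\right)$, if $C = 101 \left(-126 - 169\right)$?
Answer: $-175028$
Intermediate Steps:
$C = -29795$ ($C = 101 \left(-295\right) = -29795$)
$\left(-148200 + C\right) - 23 \left(118 - 247\right) = \left(-148200 - 29795\right) - 23 \left(118 - 247\right) = -177995 - -2967 = -177995 + 2967 = -175028$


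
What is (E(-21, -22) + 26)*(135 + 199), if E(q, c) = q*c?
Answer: 162992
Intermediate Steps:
E(q, c) = c*q
(E(-21, -22) + 26)*(135 + 199) = (-22*(-21) + 26)*(135 + 199) = (462 + 26)*334 = 488*334 = 162992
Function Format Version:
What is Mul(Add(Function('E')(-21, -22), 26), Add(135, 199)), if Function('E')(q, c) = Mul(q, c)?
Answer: 162992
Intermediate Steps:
Function('E')(q, c) = Mul(c, q)
Mul(Add(Function('E')(-21, -22), 26), Add(135, 199)) = Mul(Add(Mul(-22, -21), 26), Add(135, 199)) = Mul(Add(462, 26), 334) = Mul(488, 334) = 162992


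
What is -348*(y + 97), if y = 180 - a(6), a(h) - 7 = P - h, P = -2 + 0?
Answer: -96744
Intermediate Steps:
P = -2
a(h) = 5 - h (a(h) = 7 + (-2 - h) = 5 - h)
y = 181 (y = 180 - (5 - 1*6) = 180 - (5 - 6) = 180 - 1*(-1) = 180 + 1 = 181)
-348*(y + 97) = -348*(181 + 97) = -348*278 = -96744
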